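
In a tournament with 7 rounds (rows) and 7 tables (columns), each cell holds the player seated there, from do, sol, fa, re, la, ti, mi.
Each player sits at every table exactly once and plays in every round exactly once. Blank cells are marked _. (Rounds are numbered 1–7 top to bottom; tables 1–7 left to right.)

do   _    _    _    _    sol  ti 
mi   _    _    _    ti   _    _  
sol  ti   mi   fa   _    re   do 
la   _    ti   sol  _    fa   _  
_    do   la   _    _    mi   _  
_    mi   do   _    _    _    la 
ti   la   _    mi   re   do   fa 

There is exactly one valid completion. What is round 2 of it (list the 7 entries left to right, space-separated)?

mi sol fa do ti la re

Round 2, table 6: round 2 has {ti, mi} and table 6 has {do, sol, fa, re, mi}, leaving only la.
Round 3, table 5: round 3 has {do, sol, fa, re, ti, mi} and table 5 has {re, ti}, leaving only la.
Round 4, table 2: round 4 has {sol, fa, la, ti} and table 2 has {do, la, ti, mi}, leaving only re.
Round 1, table 2: round 1 has {do, sol, ti} and table 2 has {do, re, la, ti, mi}, leaving only fa.
Round 2, table 2: round 2 has {la, ti, mi} and table 2 has {do, fa, re, la, ti, mi}, leaving only sol.
Round 2, table 7: round 2 has {sol, la, ti, mi} and table 7 has {do, fa, la, ti}, leaving only re.
Round 2, table 3: round 2 has {sol, re, la, ti, mi} and table 3 has {do, la, ti, mi}, leaving only fa.
Round 2, table 4: round 2 has {sol, fa, re, la, ti, mi} and table 4 has {sol, fa, mi}, leaving only do.
So round 2 reads: mi sol fa do ti la re.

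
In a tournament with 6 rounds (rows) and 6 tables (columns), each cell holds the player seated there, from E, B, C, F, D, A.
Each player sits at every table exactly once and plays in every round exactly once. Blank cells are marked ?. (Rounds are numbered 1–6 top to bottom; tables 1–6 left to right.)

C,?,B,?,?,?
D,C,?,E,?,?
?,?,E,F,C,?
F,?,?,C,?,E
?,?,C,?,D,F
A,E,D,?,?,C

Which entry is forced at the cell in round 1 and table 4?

D

Round 3, table 1: round 3 has {E, C, F} and table 1 has {C, F, D, A}, leaving only B.
Round 4, table 3: round 4 has {E, C, F} and table 3 has {E, B, C, D}, leaving only A.
Round 2, table 3: round 2 has {E, C, D} and table 3 has {E, B, C, D, A}, leaving only F.
Round 4, table 5: round 4 has {E, C, F, A} and table 5 has {C, D}, leaving only B.
Round 2, table 5: round 2 has {E, C, F, D} and table 5 has {B, C, D}, leaving only A.
Round 2, table 6: round 2 has {E, C, F, D, A} and table 6 has {E, C, F}, leaving only B.
Round 4, table 2: round 4 has {E, B, C, F, A} and table 2 has {E, C}, leaving only D.
Round 3, table 2: round 3 has {E, B, C, F} and table 2 has {E, C, D}, leaving only A.
Round 1, table 2: round 1 has {B, C} and table 2 has {E, C, D, A}, leaving only F.
Round 1, table 5: round 1 has {B, C, F} and table 5 has {B, C, D, A}, leaving only E.
Round 3, table 6: round 3 has {E, B, C, F, A} and table 6 has {E, B, C, F}, leaving only D.
Round 1, table 6: round 1 has {E, B, C, F} and table 6 has {E, B, C, F, D}, leaving only A.
Round 1 already has {E, B, C, F, A} and table 4 already has {E, C, F}, so round 1, table 4 must be D.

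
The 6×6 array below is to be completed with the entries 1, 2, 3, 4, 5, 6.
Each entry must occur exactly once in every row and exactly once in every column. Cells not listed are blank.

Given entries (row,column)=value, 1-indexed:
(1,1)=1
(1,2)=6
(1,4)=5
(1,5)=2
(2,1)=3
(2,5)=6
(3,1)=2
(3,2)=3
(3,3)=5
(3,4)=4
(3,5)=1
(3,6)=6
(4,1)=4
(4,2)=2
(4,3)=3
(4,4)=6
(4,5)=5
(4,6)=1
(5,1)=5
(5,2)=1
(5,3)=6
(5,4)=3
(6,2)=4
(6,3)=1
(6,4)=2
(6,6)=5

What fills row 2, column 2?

5

Row 2 already has {3, 6} and column 2 already has {1, 2, 3, 4, 6}, so row 2, column 2 must be 5.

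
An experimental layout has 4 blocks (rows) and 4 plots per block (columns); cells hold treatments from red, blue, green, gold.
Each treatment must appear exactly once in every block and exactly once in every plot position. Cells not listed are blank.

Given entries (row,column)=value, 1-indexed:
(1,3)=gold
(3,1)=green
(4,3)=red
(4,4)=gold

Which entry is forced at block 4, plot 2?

Block 3, plot 3: block 3 has {green} and plot 3 has {red, gold}, leaving only blue.
Block 2, plot 3: block 2 has {} and plot 3 has {red, blue, gold}, leaving only green.
Block 3, plot 4: block 3 has {blue, green} and plot 4 has {gold}, leaving only red.
Block 2, plot 4: block 2 has {green} and plot 4 has {red, gold}, leaving only blue.
Block 1, plot 4: block 1 has {gold} and plot 4 has {red, blue, gold}, leaving only green.
Block 3, plot 2: block 3 has {red, blue, green} and plot 2 has {}, leaving only gold.
Block 2, plot 2: block 2 has {blue, green} and plot 2 has {gold}, leaving only red.
Block 1, plot 2: block 1 has {green, gold} and plot 2 has {red, gold}, leaving only blue.
Block 4 already has {red, gold} and plot 2 already has {red, blue, gold}, so block 4, plot 2 must be green.

green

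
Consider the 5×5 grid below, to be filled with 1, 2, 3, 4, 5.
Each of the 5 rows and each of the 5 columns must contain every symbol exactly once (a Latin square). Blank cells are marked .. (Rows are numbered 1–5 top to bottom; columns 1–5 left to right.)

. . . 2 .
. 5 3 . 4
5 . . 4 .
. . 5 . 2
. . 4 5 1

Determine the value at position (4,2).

Row 1, column 3: row 1 has {2} and column 3 has {3, 4, 5}, leaving only 1.
Row 2, column 4: row 2 has {3, 4, 5} and column 4 has {2, 4, 5}, leaving only 1.
Row 2, column 1: row 2 has {1, 3, 4, 5} and column 1 has {5}, leaving only 2.
Row 3, column 3: row 3 has {4, 5} and column 3 has {1, 3, 4, 5}, leaving only 2.
Row 3, column 5: row 3 has {2, 4, 5} and column 5 has {1, 2, 4}, leaving only 3.
Row 1, column 5: row 1 has {1, 2} and column 5 has {1, 2, 3, 4}, leaving only 5.
Row 3, column 2: row 3 has {2, 3, 4, 5} and column 2 has {5}, leaving only 1.
Row 4, column 4: row 4 has {2, 5} and column 4 has {1, 2, 4, 5}, leaving only 3.
Row 4 already has {2, 3, 5} and column 2 already has {1, 5}, so row 4, column 2 must be 4.

4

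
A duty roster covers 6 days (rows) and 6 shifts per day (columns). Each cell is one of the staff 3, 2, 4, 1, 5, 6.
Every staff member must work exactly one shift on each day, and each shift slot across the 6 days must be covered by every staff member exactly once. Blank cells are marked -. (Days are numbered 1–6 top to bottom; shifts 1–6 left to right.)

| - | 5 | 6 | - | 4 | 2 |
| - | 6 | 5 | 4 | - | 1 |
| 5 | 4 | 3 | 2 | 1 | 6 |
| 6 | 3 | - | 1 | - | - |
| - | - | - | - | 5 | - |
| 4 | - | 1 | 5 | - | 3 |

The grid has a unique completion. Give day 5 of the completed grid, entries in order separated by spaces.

Day 5, shift 6: day 5 has {5} and shift 6 has {3, 2, 1, 6}, leaving only 4.
Day 5, shift 3: day 5 has {4, 5} and shift 3 has {3, 1, 5, 6}, leaving only 2.
Day 5, shift 2: day 5 has {2, 4, 5} and shift 2 has {3, 4, 5, 6}, leaving only 1.
Day 5, shift 1: day 5 has {2, 4, 1, 5} and shift 1 has {4, 5, 6}, leaving only 3.
Day 5, shift 4: day 5 has {3, 2, 4, 1, 5} and shift 4 has {2, 4, 1, 5}, leaving only 6.
So day 5 reads: 3 1 2 6 5 4.

3 1 2 6 5 4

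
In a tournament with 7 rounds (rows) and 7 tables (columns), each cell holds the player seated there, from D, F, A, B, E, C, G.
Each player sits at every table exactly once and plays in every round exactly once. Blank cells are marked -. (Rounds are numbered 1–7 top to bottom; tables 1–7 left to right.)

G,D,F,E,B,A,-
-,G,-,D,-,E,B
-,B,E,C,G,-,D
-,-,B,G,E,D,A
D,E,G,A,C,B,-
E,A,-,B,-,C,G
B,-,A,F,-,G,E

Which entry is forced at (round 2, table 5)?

A

Round 1, table 7: round 1 has {D, F, A, B, E, G} and table 7 has {D, A, B, E, G}, leaving only C.
Round 2, table 3: round 2 has {D, B, E, G} and table 3 has {F, A, B, E, G}, leaving only C.
Round 3, table 6: round 3 has {D, B, E, C, G} and table 6 has {D, A, B, E, C, G}, leaving only F.
Round 3, table 1: round 3 has {D, F, B, E, C, G} and table 1 has {D, B, E, G}, leaving only A.
Round 2, table 1: round 2 has {D, B, E, C, G} and table 1 has {D, A, B, E, G}, leaving only F.
Round 2 already has {D, F, B, E, C, G} and table 5 already has {B, E, C, G}, so round 2, table 5 must be A.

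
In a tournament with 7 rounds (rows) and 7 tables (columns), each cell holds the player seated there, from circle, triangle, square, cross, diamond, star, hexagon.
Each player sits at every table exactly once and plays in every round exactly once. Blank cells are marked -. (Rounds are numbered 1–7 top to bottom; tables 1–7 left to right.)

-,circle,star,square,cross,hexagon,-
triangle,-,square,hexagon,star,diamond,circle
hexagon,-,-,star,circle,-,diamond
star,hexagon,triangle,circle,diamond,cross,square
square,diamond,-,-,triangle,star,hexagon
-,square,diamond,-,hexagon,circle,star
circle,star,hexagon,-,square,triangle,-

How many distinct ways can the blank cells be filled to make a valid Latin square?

Round 1, table 1: eliminating its round and table leaves {diamond}.
Round 1, table 7: eliminating its round and table leaves {triangle}.
Round 2, table 2: eliminating its round and table leaves {cross}.
Round 3, table 2: eliminating its round and table leaves {triangle, cross}.
Round 3, table 3: eliminating its round and table leaves {cross}.
Round 3, table 6: eliminating its round and table leaves {square}.
Round 5, table 3: eliminating its round and table leaves {circle, cross}.
Round 5, table 4: eliminating its round and table leaves {cross}.
Round 6, table 1: eliminating its round and table leaves {cross}.
Round 6, table 4: eliminating its round and table leaves {triangle, cross}.
Round 7, table 4: eliminating its round and table leaves {cross, diamond}.
Round 7, table 7: eliminating its round and table leaves {cross}.
Only one assignment across all blanks avoids any round or table repeat, giving 1 completion.

1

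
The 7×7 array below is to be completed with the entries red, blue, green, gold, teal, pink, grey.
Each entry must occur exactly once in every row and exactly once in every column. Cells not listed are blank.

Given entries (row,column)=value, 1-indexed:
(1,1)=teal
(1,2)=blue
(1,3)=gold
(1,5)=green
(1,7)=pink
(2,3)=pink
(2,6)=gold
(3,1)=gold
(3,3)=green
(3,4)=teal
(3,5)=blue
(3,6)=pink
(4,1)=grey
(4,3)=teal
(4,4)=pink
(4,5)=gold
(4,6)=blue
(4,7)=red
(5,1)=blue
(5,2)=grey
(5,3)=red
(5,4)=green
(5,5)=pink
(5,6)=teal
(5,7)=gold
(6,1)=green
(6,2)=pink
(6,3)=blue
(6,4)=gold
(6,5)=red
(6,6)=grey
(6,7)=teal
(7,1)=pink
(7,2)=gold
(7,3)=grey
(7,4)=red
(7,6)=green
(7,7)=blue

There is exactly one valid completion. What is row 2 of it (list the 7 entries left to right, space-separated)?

Row 2, column 1: row 2 has {gold, pink} and column 1 has {blue, green, gold, teal, pink, grey}, leaving only red.
Row 1, column 4: row 1 has {blue, green, gold, teal, pink} and column 4 has {red, green, gold, teal, pink}, leaving only grey.
Row 2, column 4: row 2 has {red, gold, pink} and column 4 has {red, green, gold, teal, pink, grey}, leaving only blue.
Row 1, column 6: row 1 has {blue, green, gold, teal, pink, grey} and column 6 has {blue, green, gold, teal, pink, grey}, leaving only red.
Row 3, column 2: row 3 has {blue, green, gold, teal, pink} and column 2 has {blue, gold, pink, grey}, leaving only red.
Row 3, column 7: row 3 has {red, blue, green, gold, teal, pink} and column 7 has {red, blue, gold, teal, pink}, leaving only grey.
Row 2, column 7: row 2 has {red, blue, gold, pink} and column 7 has {red, blue, gold, teal, pink, grey}, leaving only green.
Row 2, column 2: row 2 has {red, blue, green, gold, pink} and column 2 has {red, blue, gold, pink, grey}, leaving only teal.
Row 2, column 5: row 2 has {red, blue, green, gold, teal, pink} and column 5 has {red, blue, green, gold, pink}, leaving only grey.
So row 2 reads: red teal pink blue grey gold green.

red teal pink blue grey gold green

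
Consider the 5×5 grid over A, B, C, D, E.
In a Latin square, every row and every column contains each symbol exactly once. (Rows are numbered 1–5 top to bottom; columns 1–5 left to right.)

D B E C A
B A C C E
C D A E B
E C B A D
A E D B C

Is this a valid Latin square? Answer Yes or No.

No

Row 2 contains C twice (at columns 3 and 4), so it is not a permutation.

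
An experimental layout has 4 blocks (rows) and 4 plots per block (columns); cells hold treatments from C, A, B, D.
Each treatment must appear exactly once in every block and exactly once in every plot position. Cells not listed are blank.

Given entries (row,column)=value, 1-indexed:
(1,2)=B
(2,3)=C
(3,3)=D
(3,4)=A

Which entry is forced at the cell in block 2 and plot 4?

B

Block 1, plot 3: block 1 has {B} and plot 3 has {C, D}, leaving only A.
Block 3, plot 2: block 3 has {A, D} and plot 2 has {B}, leaving only C.
Block 3, plot 1: block 3 has {C, A, D} and plot 1 has {}, leaving only B.
Block 4, plot 3: block 4 has {} and plot 3 has {C, A, D}, leaving only B.
Block 2, plot 4 is narrowed to {B, D}.
If it were D, then block 4, plot 4 would be left with no valid symbol.
So block 2, plot 4 must be B.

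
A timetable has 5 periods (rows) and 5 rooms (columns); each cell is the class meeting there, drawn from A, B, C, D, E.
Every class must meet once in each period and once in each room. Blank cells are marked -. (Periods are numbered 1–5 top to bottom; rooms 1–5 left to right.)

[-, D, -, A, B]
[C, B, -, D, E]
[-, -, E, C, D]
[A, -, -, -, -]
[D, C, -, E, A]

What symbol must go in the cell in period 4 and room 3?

Period 1, room 1: period 1 has {A, B, D} and room 1 has {A, C, D}, leaving only E.
Period 1, room 3: period 1 has {A, B, D, E} and room 3 has {E}, leaving only C.
Period 2, room 3: period 2 has {B, C, D, E} and room 3 has {C, E}, leaving only A.
Period 3, room 1: period 3 has {C, D, E} and room 1 has {A, C, D, E}, leaving only B.
Period 3, room 2: period 3 has {B, C, D, E} and room 2 has {B, C, D}, leaving only A.
Period 4, room 2: period 4 has {A} and room 2 has {A, B, C, D}, leaving only E.
Period 4, room 4: period 4 has {A, E} and room 4 has {A, C, D, E}, leaving only B.
Period 4 already has {A, B, E} and room 3 already has {A, C, E}, so period 4, room 3 must be D.

D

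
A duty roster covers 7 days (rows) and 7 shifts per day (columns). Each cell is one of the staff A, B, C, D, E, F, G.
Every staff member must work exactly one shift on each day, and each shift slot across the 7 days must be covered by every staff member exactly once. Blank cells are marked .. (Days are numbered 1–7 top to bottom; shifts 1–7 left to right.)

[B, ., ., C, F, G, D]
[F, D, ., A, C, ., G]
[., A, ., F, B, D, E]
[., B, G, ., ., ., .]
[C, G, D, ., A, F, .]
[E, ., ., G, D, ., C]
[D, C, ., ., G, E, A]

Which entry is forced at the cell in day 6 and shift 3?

Day 1, shift 2: day 1 has {B, C, D, F, G} and shift 2 has {A, B, C, D, G}, leaving only E.
Day 1, shift 3: day 1 has {B, C, D, E, F, G} and shift 3 has {D, G}, leaving only A.
Day 2, shift 6: day 2 has {A, C, D, F, G} and shift 6 has {D, E, F, G}, leaving only B.
Day 2, shift 3: day 2 has {A, B, C, D, F, G} and shift 3 has {A, D, G}, leaving only E.
Day 3, shift 1: day 3 has {A, B, D, E, F} and shift 1 has {B, C, D, E, F}, leaving only G.
Day 3, shift 3: day 3 has {A, B, D, E, F, G} and shift 3 has {A, D, E, G}, leaving only C.
Day 4, shift 1: day 4 has {B, G} and shift 1 has {B, C, D, E, F, G}, leaving only A.
Day 4, shift 5: day 4 has {A, B, G} and shift 5 has {A, B, C, D, F, G}, leaving only E.
Day 4, shift 4: day 4 has {A, B, E, G} and shift 4 has {A, C, F, G}, leaving only D.
Day 4, shift 6: day 4 has {A, B, D, E, G} and shift 6 has {B, D, E, F, G}, leaving only C.
Day 4, shift 7: day 4 has {A, B, C, D, E, G} and shift 7 has {A, C, D, E, G}, leaving only F.
Day 5, shift 7: day 5 has {A, C, D, F, G} and shift 7 has {A, C, D, E, F, G}, leaving only B.
Day 5, shift 4: day 5 has {A, B, C, D, F, G} and shift 4 has {A, C, D, F, G}, leaving only E.
Day 6, shift 2: day 6 has {C, D, E, G} and shift 2 has {A, B, C, D, E, G}, leaving only F.
Day 6 already has {C, D, E, F, G} and shift 3 already has {A, C, D, E, G}, so day 6, shift 3 must be B.

B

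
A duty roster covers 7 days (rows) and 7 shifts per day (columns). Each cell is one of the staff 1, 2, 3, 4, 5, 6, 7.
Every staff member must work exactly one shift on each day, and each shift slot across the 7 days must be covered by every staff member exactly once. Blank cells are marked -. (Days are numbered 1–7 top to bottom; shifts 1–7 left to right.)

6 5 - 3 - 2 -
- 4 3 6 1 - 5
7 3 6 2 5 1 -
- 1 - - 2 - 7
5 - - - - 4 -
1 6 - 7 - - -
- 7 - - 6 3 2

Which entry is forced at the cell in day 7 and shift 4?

Day 2, shift 1: day 2 has {1, 3, 4, 5, 6} and shift 1 has {1, 5, 6, 7}, leaving only 2.
Day 2, shift 6: day 2 has {1, 2, 3, 4, 5, 6} and shift 6 has {1, 2, 3, 4}, leaving only 7.
Day 3, shift 7: day 3 has {1, 2, 3, 5, 6, 7} and shift 7 has {2, 5, 7}, leaving only 4.
Day 1, shift 7: day 1 has {2, 3, 5, 6} and shift 7 has {2, 4, 5, 7}, leaving only 1.
Day 5, shift 2: day 5 has {4, 5} and shift 2 has {1, 3, 4, 5, 6, 7}, leaving only 2.
Day 5, shift 4: day 5 has {2, 4, 5} and shift 4 has {2, 3, 6, 7}, leaving only 1.
Day 5, shift 3: day 5 has {1, 2, 4, 5} and shift 3 has {3, 6}, leaving only 7.
Day 1, shift 3: day 1 has {1, 2, 3, 5, 6} and shift 3 has {3, 6, 7}, leaving only 4.
Day 1, shift 5: day 1 has {1, 2, 3, 4, 5, 6} and shift 5 has {1, 2, 5, 6}, leaving only 7.
Day 4, shift 3: day 4 has {1, 2, 7} and shift 3 has {3, 4, 6, 7}, leaving only 5.
Day 4, shift 4: day 4 has {1, 2, 5, 7} and shift 4 has {1, 2, 3, 6, 7}, leaving only 4.
Day 7 already has {2, 3, 6, 7} and shift 4 already has {1, 2, 3, 4, 6, 7}, so day 7, shift 4 must be 5.

5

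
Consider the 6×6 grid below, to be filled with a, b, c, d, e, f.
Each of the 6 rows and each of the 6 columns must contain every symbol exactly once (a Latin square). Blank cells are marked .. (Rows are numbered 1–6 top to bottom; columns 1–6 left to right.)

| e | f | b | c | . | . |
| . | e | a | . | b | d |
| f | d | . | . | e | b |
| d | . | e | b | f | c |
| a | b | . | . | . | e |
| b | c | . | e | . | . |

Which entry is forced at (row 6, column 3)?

d

Row 1, column 6: row 1 has {b, c, e, f} and column 6 has {b, c, d, e}, leaving only a.
Row 1, column 5: row 1 has {a, b, c, e, f} and column 5 has {b, e, f}, leaving only d.
Row 2, column 1: row 2 has {a, b, d, e} and column 1 has {a, b, d, e, f}, leaving only c.
Row 2, column 4: row 2 has {a, b, c, d, e} and column 4 has {b, c, e}, leaving only f.
Row 3, column 3: row 3 has {b, d, e, f} and column 3 has {a, b, e}, leaving only c.
Row 3, column 4: row 3 has {b, c, d, e, f} and column 4 has {b, c, e, f}, leaving only a.
Row 4, column 2: row 4 has {b, c, d, e, f} and column 2 has {b, c, d, e, f}, leaving only a.
Row 5, column 4: row 5 has {a, b, e} and column 4 has {a, b, c, e, f}, leaving only d.
Row 5, column 3: row 5 has {a, b, d, e} and column 3 has {a, b, c, e}, leaving only f.
Row 6 already has {b, c, e} and column 3 already has {a, b, c, e, f}, so row 6, column 3 must be d.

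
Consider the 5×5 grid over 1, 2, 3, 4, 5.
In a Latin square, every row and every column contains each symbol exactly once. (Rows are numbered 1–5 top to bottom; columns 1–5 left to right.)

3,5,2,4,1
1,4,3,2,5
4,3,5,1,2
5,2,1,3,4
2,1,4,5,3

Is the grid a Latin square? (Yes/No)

Yes

Each row is a permutation of the 5 symbols, and so is each column.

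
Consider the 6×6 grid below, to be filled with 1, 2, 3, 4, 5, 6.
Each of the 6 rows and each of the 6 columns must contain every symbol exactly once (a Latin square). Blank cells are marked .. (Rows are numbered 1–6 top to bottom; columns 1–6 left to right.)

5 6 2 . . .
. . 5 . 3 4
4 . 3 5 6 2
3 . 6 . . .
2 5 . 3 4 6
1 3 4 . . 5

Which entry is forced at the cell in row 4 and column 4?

Row 1, column 5: row 1 has {2, 5, 6} and column 5 has {3, 4, 6}, leaving only 1.
Row 1, column 4: row 1 has {1, 2, 5, 6} and column 4 has {3, 5}, leaving only 4.
Row 1, column 6: row 1 has {1, 2, 4, 5, 6} and column 6 has {2, 4, 5, 6}, leaving only 3.
Row 2, column 1: row 2 has {3, 4, 5} and column 1 has {1, 2, 3, 4, 5}, leaving only 6.
Row 3, column 2: row 3 has {2, 3, 4, 5, 6} and column 2 has {3, 5, 6}, leaving only 1.
Row 2, column 2: row 2 has {3, 4, 5, 6} and column 2 has {1, 3, 5, 6}, leaving only 2.
Row 2, column 4: row 2 has {2, 3, 4, 5, 6} and column 4 has {3, 4, 5}, leaving only 1.
Row 4 already has {3, 6} and column 4 already has {1, 3, 4, 5}, so row 4, column 4 must be 2.

2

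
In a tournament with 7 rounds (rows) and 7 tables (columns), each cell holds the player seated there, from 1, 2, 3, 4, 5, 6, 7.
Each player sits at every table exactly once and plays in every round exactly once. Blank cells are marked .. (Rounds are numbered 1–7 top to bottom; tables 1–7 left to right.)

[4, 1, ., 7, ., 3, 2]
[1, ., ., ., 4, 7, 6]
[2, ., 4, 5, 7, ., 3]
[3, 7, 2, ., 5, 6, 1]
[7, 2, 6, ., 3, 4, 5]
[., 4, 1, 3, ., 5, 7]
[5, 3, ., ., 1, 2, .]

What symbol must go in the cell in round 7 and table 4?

6

Round 1, table 3: round 1 has {1, 2, 3, 4, 7} and table 3 has {1, 2, 4, 6}, leaving only 5.
Round 1, table 5: round 1 has {1, 2, 3, 4, 5, 7} and table 5 has {1, 3, 4, 5, 7}, leaving only 6.
Round 2, table 2: round 2 has {1, 4, 6, 7} and table 2 has {1, 2, 3, 4, 7}, leaving only 5.
Round 2, table 3: round 2 has {1, 4, 5, 6, 7} and table 3 has {1, 2, 4, 5, 6}, leaving only 3.
Round 2, table 4: round 2 has {1, 3, 4, 5, 6, 7} and table 4 has {3, 5, 7}, leaving only 2.
Round 3, table 2: round 3 has {2, 3, 4, 5, 7} and table 2 has {1, 2, 3, 4, 5, 7}, leaving only 6.
Round 3, table 6: round 3 has {2, 3, 4, 5, 6, 7} and table 6 has {2, 3, 4, 5, 6, 7}, leaving only 1.
Round 4, table 4: round 4 has {1, 2, 3, 5, 6, 7} and table 4 has {2, 3, 5, 7}, leaving only 4.
Round 7 already has {1, 2, 3, 5} and table 4 already has {2, 3, 4, 5, 7}, so round 7, table 4 must be 6.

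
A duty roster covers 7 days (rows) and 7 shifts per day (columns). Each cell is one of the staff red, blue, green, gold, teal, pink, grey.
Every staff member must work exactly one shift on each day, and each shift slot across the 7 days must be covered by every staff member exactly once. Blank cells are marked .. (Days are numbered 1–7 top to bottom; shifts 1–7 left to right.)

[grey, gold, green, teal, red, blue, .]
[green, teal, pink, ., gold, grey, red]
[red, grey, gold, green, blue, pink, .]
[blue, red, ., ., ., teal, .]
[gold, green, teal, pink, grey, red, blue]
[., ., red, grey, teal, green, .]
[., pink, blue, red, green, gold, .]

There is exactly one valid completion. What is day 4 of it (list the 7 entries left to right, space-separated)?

Day 4, shift 3: day 4 has {red, blue, teal} and shift 3 has {red, blue, green, gold, teal, pink}, leaving only grey.
Day 4, shift 4: day 4 has {red, blue, teal, grey} and shift 4 has {red, green, teal, pink, grey}, leaving only gold.
Day 4, shift 5: day 4 has {red, blue, gold, teal, grey} and shift 5 has {red, blue, green, gold, teal, grey}, leaving only pink.
Day 4, shift 7: day 4 has {red, blue, gold, teal, pink, grey} and shift 7 has {red, blue}, leaving only green.
So day 4 reads: blue red grey gold pink teal green.

blue red grey gold pink teal green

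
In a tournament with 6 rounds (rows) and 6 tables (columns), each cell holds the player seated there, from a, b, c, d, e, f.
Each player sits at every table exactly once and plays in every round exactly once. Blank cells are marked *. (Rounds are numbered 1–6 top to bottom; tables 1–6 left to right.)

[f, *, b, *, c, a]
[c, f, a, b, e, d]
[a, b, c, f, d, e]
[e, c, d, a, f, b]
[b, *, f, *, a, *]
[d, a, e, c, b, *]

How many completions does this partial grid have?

Round 1, table 2: eliminating its round and table leaves {d, e}.
Round 1, table 4: eliminating its round and table leaves {d, e}.
Round 5, table 2: eliminating its round and table leaves {d, e}.
Round 5, table 4: eliminating its round and table leaves {d, e}.
Round 5, table 6: eliminating its round and table leaves {c}.
Round 6, table 6: eliminating its round and table leaves {f}.
Enumerating the assignments across these blanks that avoid any round or table repeat gives 2 completions.

2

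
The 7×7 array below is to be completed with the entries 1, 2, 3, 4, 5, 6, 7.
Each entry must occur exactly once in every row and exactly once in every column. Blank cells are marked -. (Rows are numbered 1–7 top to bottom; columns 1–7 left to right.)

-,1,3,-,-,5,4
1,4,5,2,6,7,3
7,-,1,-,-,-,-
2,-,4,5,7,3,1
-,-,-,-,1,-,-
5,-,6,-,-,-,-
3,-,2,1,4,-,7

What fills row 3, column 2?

Row 1, column 1: row 1 has {1, 3, 4, 5} and column 1 has {1, 2, 3, 5, 7}, leaving only 6.
Row 1, column 4: row 1 has {1, 3, 4, 5, 6} and column 4 has {1, 2, 5}, leaving only 7.
Row 1, column 5: row 1 has {1, 3, 4, 5, 6, 7} and column 5 has {1, 4, 6, 7}, leaving only 2.
Row 4, column 2: row 4 has {1, 2, 3, 4, 5, 7} and column 2 has {1, 4}, leaving only 6.
Row 5, column 1: row 5 has {1} and column 1 has {1, 2, 3, 5, 6, 7}, leaving only 4.
Row 5, column 3: row 5 has {1, 4} and column 3 has {1, 2, 3, 4, 5, 6}, leaving only 7.
Row 6, column 5: row 6 has {5, 6} and column 5 has {1, 2, 4, 6, 7}, leaving only 3.
Row 3, column 5: row 3 has {1, 7} and column 5 has {1, 2, 3, 4, 6, 7}, leaving only 5.
Row 6, column 4: row 6 has {3, 5, 6} and column 4 has {1, 2, 5, 7}, leaving only 4.
Row 6, column 7: row 6 has {3, 4, 5, 6} and column 7 has {1, 3, 4, 7}, leaving only 2.
Row 3, column 7: row 3 has {1, 5, 7} and column 7 has {1, 2, 3, 4, 7}, leaving only 6.
Row 3, column 4: row 3 has {1, 5, 6, 7} and column 4 has {1, 2, 4, 5, 7}, leaving only 3.
Row 3 already has {1, 3, 5, 6, 7} and column 2 already has {1, 4, 6}, so row 3, column 2 must be 2.

2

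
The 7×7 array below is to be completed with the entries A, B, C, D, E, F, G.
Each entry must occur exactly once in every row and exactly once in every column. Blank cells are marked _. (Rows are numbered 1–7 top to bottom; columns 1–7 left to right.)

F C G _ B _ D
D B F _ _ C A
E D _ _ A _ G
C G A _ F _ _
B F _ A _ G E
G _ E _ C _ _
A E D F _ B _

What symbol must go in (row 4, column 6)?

E

Row 1, column 4: row 1 has {B, C, D, F, G} and column 4 has {A, F}, leaving only E.
Row 1, column 6: row 1 has {B, C, D, E, F, G} and column 6 has {B, C, G}, leaving only A.
Row 2, column 4: row 2 has {A, B, C, D, F} and column 4 has {A, E, F}, leaving only G.
Row 2, column 5: row 2 has {A, B, C, D, F, G} and column 5 has {A, B, C, F}, leaving only E.
Row 3, column 6: row 3 has {A, D, E, G} and column 6 has {A, B, C, G}, leaving only F.
Row 4, column 7: row 4 has {A, C, F, G} and column 7 has {A, D, E, G}, leaving only B.
Row 4, column 4: row 4 has {A, B, C, F, G} and column 4 has {A, E, F, G}, leaving only D.
Row 4 already has {A, B, C, D, F, G} and column 6 already has {A, B, C, F, G}, so row 4, column 6 must be E.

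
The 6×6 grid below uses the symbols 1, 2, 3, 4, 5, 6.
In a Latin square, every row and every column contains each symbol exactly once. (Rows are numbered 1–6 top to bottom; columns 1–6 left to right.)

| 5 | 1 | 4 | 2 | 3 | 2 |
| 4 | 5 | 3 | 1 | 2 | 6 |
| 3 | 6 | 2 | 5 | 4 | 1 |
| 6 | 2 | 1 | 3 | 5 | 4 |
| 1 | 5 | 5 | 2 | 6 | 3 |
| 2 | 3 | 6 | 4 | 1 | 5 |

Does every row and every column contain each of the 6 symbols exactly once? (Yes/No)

Row 5 contains 5 twice (at columns 2 and 3); row 1 is also not a permutation.

No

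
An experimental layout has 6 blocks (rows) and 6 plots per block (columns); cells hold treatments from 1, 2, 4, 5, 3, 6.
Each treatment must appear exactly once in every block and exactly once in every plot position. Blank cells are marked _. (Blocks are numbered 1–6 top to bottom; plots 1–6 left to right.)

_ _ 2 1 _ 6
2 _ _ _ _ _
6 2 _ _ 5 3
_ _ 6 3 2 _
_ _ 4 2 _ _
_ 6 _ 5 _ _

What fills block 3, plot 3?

1

Block 3 already has {2, 5, 3, 6} and plot 3 already has {2, 4, 6}, so block 3, plot 3 must be 1.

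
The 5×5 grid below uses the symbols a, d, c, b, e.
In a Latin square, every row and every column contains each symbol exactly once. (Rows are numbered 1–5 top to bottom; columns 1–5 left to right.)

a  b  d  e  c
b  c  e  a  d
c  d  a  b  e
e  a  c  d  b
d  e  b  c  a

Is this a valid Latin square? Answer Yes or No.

Yes

Each row is a permutation of the 5 symbols, and so is each column.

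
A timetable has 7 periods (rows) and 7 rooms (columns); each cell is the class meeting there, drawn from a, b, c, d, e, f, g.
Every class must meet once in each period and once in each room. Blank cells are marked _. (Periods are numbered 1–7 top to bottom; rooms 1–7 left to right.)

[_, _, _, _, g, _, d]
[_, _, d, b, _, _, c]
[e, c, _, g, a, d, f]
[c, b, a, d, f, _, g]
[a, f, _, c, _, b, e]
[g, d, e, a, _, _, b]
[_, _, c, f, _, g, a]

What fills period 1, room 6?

c

Period 1, room 4: period 1 has {d, g} and room 4 has {a, b, c, d, f, g}, leaving only e.
Period 1, room 2: period 1 has {d, e, g} and room 2 has {b, c, d, f}, leaving only a.
Period 2, room 1: period 2 has {b, c, d} and room 1 has {a, c, e, g}, leaving only f.
Period 1, room 1: period 1 has {a, d, e, g} and room 1 has {a, c, e, f, g}, leaving only b.
Period 1, room 3: period 1 has {a, b, d, e, g} and room 3 has {a, c, d, e}, leaving only f.
Period 1 already has {a, b, d, e, f, g} and room 6 already has {b, d, g}, so period 1, room 6 must be c.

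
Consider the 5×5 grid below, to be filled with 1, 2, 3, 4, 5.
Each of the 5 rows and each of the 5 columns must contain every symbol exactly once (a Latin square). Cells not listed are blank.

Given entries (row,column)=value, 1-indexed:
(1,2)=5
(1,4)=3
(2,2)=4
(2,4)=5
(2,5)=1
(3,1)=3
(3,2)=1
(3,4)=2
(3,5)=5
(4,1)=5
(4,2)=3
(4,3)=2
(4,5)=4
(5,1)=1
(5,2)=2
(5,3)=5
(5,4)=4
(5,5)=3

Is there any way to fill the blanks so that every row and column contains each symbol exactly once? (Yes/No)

No row or column among the givens repeats a symbol, and propagating forced cells runs into no contradiction.
One valid completion exists (for instance, 4 5 1 3 2 / 2 4 3 5 1 / 3 1 4 2 5 / 5 3 2 1 4 / 1 2 5 4 3).

Yes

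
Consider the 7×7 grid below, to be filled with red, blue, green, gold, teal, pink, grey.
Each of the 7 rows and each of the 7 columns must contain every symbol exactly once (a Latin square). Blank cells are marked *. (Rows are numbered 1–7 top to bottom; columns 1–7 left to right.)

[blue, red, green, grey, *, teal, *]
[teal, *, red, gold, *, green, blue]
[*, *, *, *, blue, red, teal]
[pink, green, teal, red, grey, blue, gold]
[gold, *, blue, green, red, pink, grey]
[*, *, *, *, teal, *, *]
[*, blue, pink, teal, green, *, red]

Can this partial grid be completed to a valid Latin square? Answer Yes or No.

Yes

No row or column among the givens repeats a symbol, and propagating forced cells runs into no contradiction.
One valid completion exists (for instance, blue red green grey gold teal pink / teal grey red gold pink green blue / green gold grey pink blue red teal / pink green teal red grey blue gold / gold teal blue green red pink grey / red pink gold blue teal grey green / grey blue pink teal green gold red).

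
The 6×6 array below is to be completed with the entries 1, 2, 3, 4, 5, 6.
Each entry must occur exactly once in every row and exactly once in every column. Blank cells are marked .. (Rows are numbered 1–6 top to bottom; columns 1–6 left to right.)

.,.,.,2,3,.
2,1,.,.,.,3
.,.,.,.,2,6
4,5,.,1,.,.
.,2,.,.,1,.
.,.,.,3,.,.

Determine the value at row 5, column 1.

Row 4, column 5: row 4 has {1, 4, 5} and column 5 has {1, 2, 3}, leaving only 6.
Row 4, column 6: row 4 has {1, 4, 5, 6} and column 6 has {3, 6}, leaving only 2.
Row 4, column 3: row 4 has {1, 2, 4, 5, 6} and column 3 has {}, leaving only 3.
Row 5, column 1 is narrowed to {3, 5, 6}.
If it were 5, then row 5, column 4 would be left with no valid symbol.
If it were 6, propagating the remaining blanks reaches a contradiction.
So row 5, column 1 must be 3.

3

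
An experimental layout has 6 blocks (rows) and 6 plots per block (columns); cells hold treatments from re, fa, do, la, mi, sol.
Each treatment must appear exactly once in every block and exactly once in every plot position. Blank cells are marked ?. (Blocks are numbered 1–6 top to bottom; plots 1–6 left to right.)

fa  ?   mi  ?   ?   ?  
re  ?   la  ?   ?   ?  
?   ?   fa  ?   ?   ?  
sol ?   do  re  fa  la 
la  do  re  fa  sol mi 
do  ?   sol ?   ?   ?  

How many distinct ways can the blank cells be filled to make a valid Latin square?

Block 1, plot 2: eliminating its block and plot leaves {re, la, sol}.
Block 1, plot 4: eliminating its block and plot leaves {do, la, sol}.
Block 1, plot 5: eliminating its block and plot leaves {re, do, la}.
Block 1, plot 6: eliminating its block and plot leaves {re, do, sol}.
Block 2, plot 2: eliminating its block and plot leaves {fa, mi, sol}.
Block 2, plot 4: eliminating its block and plot leaves {do, mi, sol}.
Block 2, plot 5: eliminating its block and plot leaves {do, mi}.
Block 2, plot 6: eliminating its block and plot leaves {fa, do, sol}.
Block 3, plot 1: eliminating its block and plot leaves {mi}.
Block 3, plot 2: eliminating its block and plot leaves {re, la, mi, sol}.
Block 3, plot 4: eliminating its block and plot leaves {do, la, mi, sol}.
Block 3, plot 5: eliminating its block and plot leaves {re, do, la, mi}.
Block 3, plot 6: eliminating its block and plot leaves {re, do, sol}.
Block 4, plot 2: eliminating its block and plot leaves {mi}.
Block 6, plot 2: eliminating its block and plot leaves {re, fa, la, mi}.
Block 6, plot 4: eliminating its block and plot leaves {la, mi}.
Block 6, plot 5: eliminating its block and plot leaves {re, la, mi}.
Block 6, plot 6: eliminating its block and plot leaves {re, fa}.
Enumerating the assignments across these blanks that avoid any block or plot repeat gives 20 completions.

20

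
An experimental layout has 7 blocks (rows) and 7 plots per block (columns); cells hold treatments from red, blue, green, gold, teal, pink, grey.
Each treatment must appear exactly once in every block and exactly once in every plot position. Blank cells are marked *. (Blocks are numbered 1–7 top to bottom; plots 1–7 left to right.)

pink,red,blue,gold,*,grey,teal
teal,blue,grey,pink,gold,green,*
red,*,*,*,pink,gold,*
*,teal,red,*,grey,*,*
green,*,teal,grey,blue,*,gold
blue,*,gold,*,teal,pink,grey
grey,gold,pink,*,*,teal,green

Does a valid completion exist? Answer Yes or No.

No block or plot among the givens repeats a symbol, and propagating forced cells runs into no contradiction.
One valid completion exists (for instance, pink red blue gold green grey teal / teal blue grey pink gold green red / red grey green teal pink gold blue / gold teal red green grey blue pink / green pink teal grey blue red gold / blue green gold red teal pink grey / grey gold pink blue red teal green).

Yes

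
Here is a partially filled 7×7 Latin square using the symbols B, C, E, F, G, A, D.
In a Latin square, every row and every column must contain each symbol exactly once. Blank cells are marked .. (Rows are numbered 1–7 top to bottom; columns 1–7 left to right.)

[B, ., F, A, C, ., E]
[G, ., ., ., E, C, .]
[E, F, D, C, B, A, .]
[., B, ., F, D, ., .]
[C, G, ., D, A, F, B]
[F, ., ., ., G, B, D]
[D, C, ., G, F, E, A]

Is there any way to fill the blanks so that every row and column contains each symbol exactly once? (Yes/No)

No

Row 1, column 2: row 1 has {B, C, E, F, A} and column 2 has {B, C, F, G}, so it must be D.
Row 1, column 6: row 1 has {B, C, E, F, A, D} and column 6 has {B, C, E, F, A}, so it must be G.
Now row 4, column 6: row 4 together with column 6 already contain {B, C, E, F, G, A, D} — every symbol — so nothing can go there. The grid has no valid completion.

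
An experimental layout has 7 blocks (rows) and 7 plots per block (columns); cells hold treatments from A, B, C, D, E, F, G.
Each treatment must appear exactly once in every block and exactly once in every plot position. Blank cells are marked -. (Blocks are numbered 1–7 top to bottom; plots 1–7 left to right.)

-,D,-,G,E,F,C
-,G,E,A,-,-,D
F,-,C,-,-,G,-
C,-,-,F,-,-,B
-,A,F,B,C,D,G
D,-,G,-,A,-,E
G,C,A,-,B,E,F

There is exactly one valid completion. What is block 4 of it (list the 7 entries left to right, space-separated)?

Block 4, plot 2: block 4 has {B, C, F} and plot 2 has {A, C, D, G}, leaving only E.
Block 4, plot 3: block 4 has {B, C, E, F} and plot 3 has {A, C, E, F, G}, leaving only D.
Block 4, plot 5: block 4 has {B, C, D, E, F} and plot 5 has {A, B, C, E}, leaving only G.
Block 4, plot 6: block 4 has {B, C, D, E, F, G} and plot 6 has {D, E, F, G}, leaving only A.
So block 4 reads: C E D F G A B.

C E D F G A B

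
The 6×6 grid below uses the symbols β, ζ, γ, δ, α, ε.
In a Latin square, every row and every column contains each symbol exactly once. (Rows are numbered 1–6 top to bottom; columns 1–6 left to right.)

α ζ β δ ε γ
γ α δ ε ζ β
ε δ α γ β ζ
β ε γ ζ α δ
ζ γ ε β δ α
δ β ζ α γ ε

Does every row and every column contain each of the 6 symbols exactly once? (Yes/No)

Each row is a permutation of the 6 symbols, and so is each column.

Yes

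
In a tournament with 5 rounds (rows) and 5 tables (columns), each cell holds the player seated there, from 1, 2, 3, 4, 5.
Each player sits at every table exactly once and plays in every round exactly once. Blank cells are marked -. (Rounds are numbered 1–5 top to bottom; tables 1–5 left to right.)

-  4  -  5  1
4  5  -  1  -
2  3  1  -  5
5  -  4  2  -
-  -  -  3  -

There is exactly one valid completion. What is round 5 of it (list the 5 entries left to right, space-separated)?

1 2 5 3 4

Round 5, table 1: round 5 has {3} and table 1 has {2, 4, 5}, leaving only 1.
Round 5, table 2: round 5 has {1, 3} and table 2 has {3, 4, 5}, leaving only 2.
Round 5, table 3: round 5 has {1, 2, 3} and table 3 has {1, 4}, leaving only 5.
Round 5, table 5: round 5 has {1, 2, 3, 5} and table 5 has {1, 5}, leaving only 4.
So round 5 reads: 1 2 5 3 4.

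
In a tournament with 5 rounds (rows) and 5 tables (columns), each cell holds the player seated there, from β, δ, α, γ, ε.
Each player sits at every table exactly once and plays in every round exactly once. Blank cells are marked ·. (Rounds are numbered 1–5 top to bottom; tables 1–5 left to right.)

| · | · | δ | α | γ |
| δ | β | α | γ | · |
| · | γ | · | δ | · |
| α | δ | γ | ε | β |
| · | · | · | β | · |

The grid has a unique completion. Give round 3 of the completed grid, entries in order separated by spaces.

Round 1, table 2: round 1 has {δ, α, γ} and table 2 has {β, δ, γ}, leaving only ε.
Round 1, table 1: round 1 has {δ, α, γ, ε} and table 1 has {δ, α}, leaving only β.
Round 3, table 1: round 3 has {δ, γ} and table 1 has {β, δ, α}, leaving only ε.
Round 3, table 3: round 3 has {δ, γ, ε} and table 3 has {δ, α, γ}, leaving only β.
Round 3, table 5: round 3 has {β, δ, γ, ε} and table 5 has {β, γ}, leaving only α.
So round 3 reads: ε γ β δ α.

ε γ β δ α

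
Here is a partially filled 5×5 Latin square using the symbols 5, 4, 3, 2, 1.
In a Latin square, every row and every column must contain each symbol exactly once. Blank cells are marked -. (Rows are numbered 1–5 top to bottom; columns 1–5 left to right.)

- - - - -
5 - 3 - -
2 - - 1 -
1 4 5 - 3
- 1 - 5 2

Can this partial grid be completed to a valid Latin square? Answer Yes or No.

No

Row 2, column 2: row 2 has {5, 3} and column 2 has {4, 1}, so it must be 2.
Row 2, column 4: row 2 has {5, 3, 2} and column 4 has {5, 1}, so it must be 4.
Row 2, column 5: row 2 has {5, 4, 3, 2} and column 5 has {3, 2}, so it must be 1.
Row 3, column 3: row 3 has {2, 1} and column 3 has {5, 3}, so it must be 4.
Now row 5, column 3: row 5 together with column 3 already contain {5, 4, 3, 2, 1} — every symbol — so nothing can go there. The grid has no valid completion.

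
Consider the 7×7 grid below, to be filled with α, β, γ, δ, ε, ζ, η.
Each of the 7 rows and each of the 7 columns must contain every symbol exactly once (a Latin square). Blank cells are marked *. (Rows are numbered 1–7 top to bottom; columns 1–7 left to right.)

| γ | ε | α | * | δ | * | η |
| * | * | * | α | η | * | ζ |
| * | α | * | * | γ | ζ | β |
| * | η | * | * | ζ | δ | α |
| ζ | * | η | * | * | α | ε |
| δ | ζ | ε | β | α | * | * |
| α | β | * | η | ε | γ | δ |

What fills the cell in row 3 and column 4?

Row 1, column 4: row 1 has {α, γ, δ, ε, η} and column 4 has {α, β, η}, leaving only ζ.
Row 1, column 6: row 1 has {α, γ, δ, ε, ζ, η} and column 6 has {α, γ, δ, ζ}, leaving only β.
Row 2, column 6: row 2 has {α, ζ, η} and column 6 has {α, β, γ, δ, ζ}, leaving only ε.
Row 2, column 1: row 2 has {α, ε, ζ, η} and column 1 has {α, γ, δ, ζ}, leaving only β.
Row 3, column 3: row 3 has {α, β, γ, ζ} and column 3 has {α, ε, η}, leaving only δ.
Row 3 already has {α, β, γ, δ, ζ} and column 4 already has {α, β, ζ, η}, so row 3, column 4 must be ε.

ε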